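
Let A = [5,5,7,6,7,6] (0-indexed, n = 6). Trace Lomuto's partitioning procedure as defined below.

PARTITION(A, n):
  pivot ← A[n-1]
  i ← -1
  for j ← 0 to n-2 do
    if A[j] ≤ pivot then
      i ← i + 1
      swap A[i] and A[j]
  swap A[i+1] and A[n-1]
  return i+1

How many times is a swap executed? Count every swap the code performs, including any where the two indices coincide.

pivot = A[5] = 6; i = -1
j=0: A[0]=5 ≤ 6 → i=0, swap A[0],A[0] (no change) → [5,5,7,6,7,6]
j=1: A[1]=5 ≤ 6 → i=1, swap A[1],A[1] (no change) → [5,5,7,6,7,6]
j=2: A[2]=7 > 6 → no swap
j=3: A[3]=6 ≤ 6 → i=2, swap A[2],A[3] → [5,5,6,7,7,6]
j=4: A[4]=7 > 6 → no swap
final swap A[3],A[5] → [5,5,6,6,7,7]; return 3

4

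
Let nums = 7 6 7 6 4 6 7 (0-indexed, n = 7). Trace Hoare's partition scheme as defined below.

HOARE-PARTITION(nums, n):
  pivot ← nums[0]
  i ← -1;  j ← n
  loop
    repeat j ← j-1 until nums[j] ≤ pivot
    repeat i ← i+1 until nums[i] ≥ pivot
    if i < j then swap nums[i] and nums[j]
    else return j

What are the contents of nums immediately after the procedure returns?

7 6 6 6 4 7 7

pivot=7
j stops at 6 (7), i stops at 0 (7); swap ⇒ 7 6 7 6 4 6 7
j stops at 5 (6), i stops at 2 (7); swap ⇒ 7 6 6 6 4 7 7
j stops at 4, i stops at 5; i≥j ⇒ return 4. nums=7 6 6 6 4 7 7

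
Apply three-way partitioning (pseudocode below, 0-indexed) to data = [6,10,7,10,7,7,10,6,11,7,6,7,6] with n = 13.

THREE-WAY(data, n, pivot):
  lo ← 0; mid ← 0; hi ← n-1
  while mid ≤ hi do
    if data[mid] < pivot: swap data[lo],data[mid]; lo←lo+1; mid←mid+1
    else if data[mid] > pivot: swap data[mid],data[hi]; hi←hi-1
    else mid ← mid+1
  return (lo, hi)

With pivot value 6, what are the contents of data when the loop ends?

[6,6,6,6,7,10,7,11,7,10,7,7,10]

pivot = 6; lo=0, mid=0, hi=12
data[mid]=6=6: mid=1
data[mid]=10>6: swap data[1],data[12]; hi=11 → [6,6,7,10,7,7,10,6,11,7,6,7,10]
data[mid]=6=6: mid=2
data[mid]=7>6: swap data[2],data[11]; hi=10 → [6,6,7,10,7,7,10,6,11,7,6,7,10]
data[mid]=7>6: swap data[2],data[10]; hi=9 → [6,6,6,10,7,7,10,6,11,7,7,7,10]
data[mid]=6=6: mid=3
data[mid]=10>6: swap data[3],data[9]; hi=8 → [6,6,6,7,7,7,10,6,11,10,7,7,10]
data[mid]=7>6: swap data[3],data[8]; hi=7 → [6,6,6,11,7,7,10,6,7,10,7,7,10]
data[mid]=11>6: swap data[3],data[7]; hi=6 → [6,6,6,6,7,7,10,11,7,10,7,7,10]
data[mid]=6=6: mid=4
data[mid]=7>6: swap data[4],data[6]; hi=5 → [6,6,6,6,10,7,7,11,7,10,7,7,10]
data[mid]=10>6: swap data[4],data[5]; hi=4 → [6,6,6,6,7,10,7,11,7,10,7,7,10]
data[mid]=7>6: swap data[4],data[4]; hi=3 → [6,6,6,6,7,10,7,11,7,10,7,7,10]
end: lo=0, hi=3; data = [6,6,6,6,7,10,7,11,7,10,7,7,10]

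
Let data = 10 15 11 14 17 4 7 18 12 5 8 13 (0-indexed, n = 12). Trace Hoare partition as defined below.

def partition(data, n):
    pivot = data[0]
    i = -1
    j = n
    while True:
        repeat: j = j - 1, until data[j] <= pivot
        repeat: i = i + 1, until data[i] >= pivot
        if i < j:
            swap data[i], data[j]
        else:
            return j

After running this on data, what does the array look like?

pivot=10
j stops at 10 (8), i stops at 0 (10); swap ⇒ 8 15 11 14 17 4 7 18 12 5 10 13
j stops at 9 (5), i stops at 1 (15); swap ⇒ 8 5 11 14 17 4 7 18 12 15 10 13
j stops at 6 (7), i stops at 2 (11); swap ⇒ 8 5 7 14 17 4 11 18 12 15 10 13
j stops at 5 (4), i stops at 3 (14); swap ⇒ 8 5 7 4 17 14 11 18 12 15 10 13
j stops at 3, i stops at 4; i≥j ⇒ return 3. data=8 5 7 4 17 14 11 18 12 15 10 13

8 5 7 4 17 14 11 18 12 15 10 13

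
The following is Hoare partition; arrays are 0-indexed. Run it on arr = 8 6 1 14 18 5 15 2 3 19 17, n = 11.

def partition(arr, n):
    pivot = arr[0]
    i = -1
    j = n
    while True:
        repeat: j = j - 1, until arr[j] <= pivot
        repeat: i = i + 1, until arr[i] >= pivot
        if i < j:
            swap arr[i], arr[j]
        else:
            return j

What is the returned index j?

pivot=8
j stops at 8 (3), i stops at 0 (8); swap ⇒ 3 6 1 14 18 5 15 2 8 19 17
j stops at 7 (2), i stops at 3 (14); swap ⇒ 3 6 1 2 18 5 15 14 8 19 17
j stops at 5 (5), i stops at 4 (18); swap ⇒ 3 6 1 2 5 18 15 14 8 19 17
j stops at 4, i stops at 5; i≥j ⇒ return 4. arr=3 6 1 2 5 18 15 14 8 19 17

4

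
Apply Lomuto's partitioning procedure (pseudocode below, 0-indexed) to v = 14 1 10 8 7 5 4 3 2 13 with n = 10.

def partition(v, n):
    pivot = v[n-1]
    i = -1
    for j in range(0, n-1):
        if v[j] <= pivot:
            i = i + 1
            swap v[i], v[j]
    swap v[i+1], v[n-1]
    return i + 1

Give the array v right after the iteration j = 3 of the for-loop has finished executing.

pivot = v[9] = 13; i = -1
j=0: v[0]=14 > 13 → no swap
j=1: v[1]=1 ≤ 13 → i=0, swap v[0],v[1] → 1 14 10 8 7 5 4 3 2 13
j=2: v[2]=10 ≤ 13 → i=1, swap v[1],v[2] → 1 10 14 8 7 5 4 3 2 13
j=3: v[3]=8 ≤ 13 → i=2, swap v[2],v[3] → 1 10 8 14 7 5 4 3 2 13
(after j=3) v = 1 10 8 14 7 5 4 3 2 13

1 10 8 14 7 5 4 3 2 13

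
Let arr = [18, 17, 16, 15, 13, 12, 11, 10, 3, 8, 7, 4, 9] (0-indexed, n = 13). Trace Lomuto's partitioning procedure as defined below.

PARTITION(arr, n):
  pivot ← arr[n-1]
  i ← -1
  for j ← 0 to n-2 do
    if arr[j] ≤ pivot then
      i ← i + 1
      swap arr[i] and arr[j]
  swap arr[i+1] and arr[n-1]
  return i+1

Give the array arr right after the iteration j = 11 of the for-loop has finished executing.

pivot=9, i=-1
j=0: 18>9, skip
j=1: 17>9, skip
j=2: 16>9, skip
j=3: 15>9, skip
j=4: 13>9, skip
j=5: 12>9, skip
j=6: 11>9, skip
j=7: 10>9, skip
j=8: 3≤9, i=0, swap(0,8) ⇒ [3, 17, 16, 15, 13, 12, 11, 10, 18, 8, 7, 4, 9]
j=9: 8≤9, i=1, swap(1,9) ⇒ [3, 8, 16, 15, 13, 12, 11, 10, 18, 17, 7, 4, 9]
j=10: 7≤9, i=2, swap(2,10) ⇒ [3, 8, 7, 15, 13, 12, 11, 10, 18, 17, 16, 4, 9]
j=11: 4≤9, i=3, swap(3,11) ⇒ [3, 8, 7, 4, 13, 12, 11, 10, 18, 17, 16, 15, 9]
(after j=11) arr = [3, 8, 7, 4, 13, 12, 11, 10, 18, 17, 16, 15, 9]

[3, 8, 7, 4, 13, 12, 11, 10, 18, 17, 16, 15, 9]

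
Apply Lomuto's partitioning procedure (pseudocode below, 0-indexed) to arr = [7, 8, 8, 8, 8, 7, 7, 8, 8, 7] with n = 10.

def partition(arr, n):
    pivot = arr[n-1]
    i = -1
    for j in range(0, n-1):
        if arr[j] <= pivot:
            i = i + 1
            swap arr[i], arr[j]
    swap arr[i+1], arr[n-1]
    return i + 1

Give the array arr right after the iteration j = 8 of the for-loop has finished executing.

[7, 7, 7, 8, 8, 8, 8, 8, 8, 7]

pivot = arr[9] = 7; i = -1
j=0: arr[0]=7 ≤ 7 → i=0, swap arr[0],arr[0] (no change) → [7, 8, 8, 8, 8, 7, 7, 8, 8, 7]
j=1: arr[1]=8 > 7 → no swap
j=2: arr[2]=8 > 7 → no swap
j=3: arr[3]=8 > 7 → no swap
j=4: arr[4]=8 > 7 → no swap
j=5: arr[5]=7 ≤ 7 → i=1, swap arr[1],arr[5] → [7, 7, 8, 8, 8, 8, 7, 8, 8, 7]
j=6: arr[6]=7 ≤ 7 → i=2, swap arr[2],arr[6] → [7, 7, 7, 8, 8, 8, 8, 8, 8, 7]
j=7: arr[7]=8 > 7 → no swap
j=8: arr[8]=8 > 7 → no swap
(after j=8) arr = [7, 7, 7, 8, 8, 8, 8, 8, 8, 7]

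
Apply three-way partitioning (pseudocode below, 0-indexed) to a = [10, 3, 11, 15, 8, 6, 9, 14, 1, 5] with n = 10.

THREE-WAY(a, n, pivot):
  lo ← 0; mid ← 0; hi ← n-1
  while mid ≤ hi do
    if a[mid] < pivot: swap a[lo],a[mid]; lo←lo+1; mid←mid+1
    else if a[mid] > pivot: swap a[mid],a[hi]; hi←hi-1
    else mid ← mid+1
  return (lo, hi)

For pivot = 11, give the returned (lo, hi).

lo=0 mid=0 hi=9
10<11: swap(0,0), lo=1 mid=1 ⇒ [10, 3, 11, 15, 8, 6, 9, 14, 1, 5]
3<11: swap(1,1), lo=2 mid=2 ⇒ [10, 3, 11, 15, 8, 6, 9, 14, 1, 5]
11=11: mid=3
15>11: swap(3,9), hi=8 ⇒ [10, 3, 11, 5, 8, 6, 9, 14, 1, 15]
5<11: swap(2,3), lo=3 mid=4 ⇒ [10, 3, 5, 11, 8, 6, 9, 14, 1, 15]
8<11: swap(3,4), lo=4 mid=5 ⇒ [10, 3, 5, 8, 11, 6, 9, 14, 1, 15]
6<11: swap(4,5), lo=5 mid=6 ⇒ [10, 3, 5, 8, 6, 11, 9, 14, 1, 15]
9<11: swap(5,6), lo=6 mid=7 ⇒ [10, 3, 5, 8, 6, 9, 11, 14, 1, 15]
14>11: swap(7,8), hi=7 ⇒ [10, 3, 5, 8, 6, 9, 11, 1, 14, 15]
1<11: swap(6,7), lo=7 mid=8 ⇒ [10, 3, 5, 8, 6, 9, 1, 11, 14, 15]
done. lo=7 hi=7; a=[10, 3, 5, 8, 6, 9, 1, 11, 14, 15]

(7, 7)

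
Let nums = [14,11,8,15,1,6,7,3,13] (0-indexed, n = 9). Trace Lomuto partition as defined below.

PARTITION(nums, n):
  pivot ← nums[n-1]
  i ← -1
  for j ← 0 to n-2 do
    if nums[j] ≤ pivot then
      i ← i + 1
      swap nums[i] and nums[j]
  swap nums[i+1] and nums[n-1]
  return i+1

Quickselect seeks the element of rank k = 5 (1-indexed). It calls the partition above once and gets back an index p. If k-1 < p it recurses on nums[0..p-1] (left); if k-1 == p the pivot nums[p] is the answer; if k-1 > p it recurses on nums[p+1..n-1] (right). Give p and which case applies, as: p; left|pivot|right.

6; left

pivot = nums[8] = 13; i = -1
j=0: nums[0]=14 > 13 → no swap
j=1: nums[1]=11 ≤ 13 → i=0, swap nums[0],nums[1] → [11,14,8,15,1,6,7,3,13]
j=2: nums[2]=8 ≤ 13 → i=1, swap nums[1],nums[2] → [11,8,14,15,1,6,7,3,13]
j=3: nums[3]=15 > 13 → no swap
j=4: nums[4]=1 ≤ 13 → i=2, swap nums[2],nums[4] → [11,8,1,15,14,6,7,3,13]
j=5: nums[5]=6 ≤ 13 → i=3, swap nums[3],nums[5] → [11,8,1,6,14,15,7,3,13]
j=6: nums[6]=7 ≤ 13 → i=4, swap nums[4],nums[6] → [11,8,1,6,7,15,14,3,13]
j=7: nums[7]=3 ≤ 13 → i=5, swap nums[5],nums[7] → [11,8,1,6,7,3,14,15,13]
final swap nums[6],nums[8] → [11,8,1,6,7,3,13,15,14]; return 6
p = 6; k-1 = 4 < 6 ⇒ left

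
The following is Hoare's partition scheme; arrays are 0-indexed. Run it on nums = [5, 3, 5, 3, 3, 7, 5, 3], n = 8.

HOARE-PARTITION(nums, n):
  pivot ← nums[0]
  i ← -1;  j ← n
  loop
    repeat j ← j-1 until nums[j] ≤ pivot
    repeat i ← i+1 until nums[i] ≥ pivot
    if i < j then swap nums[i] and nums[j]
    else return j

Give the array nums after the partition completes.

pivot=5
j stops at 7 (3), i stops at 0 (5); swap ⇒ [3, 3, 5, 3, 3, 7, 5, 5]
j stops at 6 (5), i stops at 2 (5); swap ⇒ [3, 3, 5, 3, 3, 7, 5, 5]
j stops at 4, i stops at 5; i≥j ⇒ return 4. nums=[3, 3, 5, 3, 3, 7, 5, 5]

[3, 3, 5, 3, 3, 7, 5, 5]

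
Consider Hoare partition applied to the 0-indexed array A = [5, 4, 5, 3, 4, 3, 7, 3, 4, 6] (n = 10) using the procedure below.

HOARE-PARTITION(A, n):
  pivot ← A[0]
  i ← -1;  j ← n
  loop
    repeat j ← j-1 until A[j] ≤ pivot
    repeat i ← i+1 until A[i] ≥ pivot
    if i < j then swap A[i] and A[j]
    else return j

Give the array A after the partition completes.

pivot=5
j stops at 8 (4), i stops at 0 (5); swap ⇒ [4, 4, 5, 3, 4, 3, 7, 3, 5, 6]
j stops at 7 (3), i stops at 2 (5); swap ⇒ [4, 4, 3, 3, 4, 3, 7, 5, 5, 6]
j stops at 5, i stops at 6; i≥j ⇒ return 5. A=[4, 4, 3, 3, 4, 3, 7, 5, 5, 6]

[4, 4, 3, 3, 4, 3, 7, 5, 5, 6]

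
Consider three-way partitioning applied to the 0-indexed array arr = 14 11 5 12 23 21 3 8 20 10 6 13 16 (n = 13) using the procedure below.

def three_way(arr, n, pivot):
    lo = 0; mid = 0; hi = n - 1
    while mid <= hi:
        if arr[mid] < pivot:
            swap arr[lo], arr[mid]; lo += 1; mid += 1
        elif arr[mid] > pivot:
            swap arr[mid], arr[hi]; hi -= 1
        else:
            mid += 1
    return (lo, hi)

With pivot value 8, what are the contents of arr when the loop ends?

6 5 3 8 21 23 12 20 10 11 13 16 14

lo=0 mid=0 hi=12
14>8: swap(0,12), hi=11 ⇒ 16 11 5 12 23 21 3 8 20 10 6 13 14
16>8: swap(0,11), hi=10 ⇒ 13 11 5 12 23 21 3 8 20 10 6 16 14
13>8: swap(0,10), hi=9 ⇒ 6 11 5 12 23 21 3 8 20 10 13 16 14
6<8: swap(0,0), lo=1 mid=1 ⇒ 6 11 5 12 23 21 3 8 20 10 13 16 14
11>8: swap(1,9), hi=8 ⇒ 6 10 5 12 23 21 3 8 20 11 13 16 14
10>8: swap(1,8), hi=7 ⇒ 6 20 5 12 23 21 3 8 10 11 13 16 14
20>8: swap(1,7), hi=6 ⇒ 6 8 5 12 23 21 3 20 10 11 13 16 14
8=8: mid=2
5<8: swap(1,2), lo=2 mid=3 ⇒ 6 5 8 12 23 21 3 20 10 11 13 16 14
12>8: swap(3,6), hi=5 ⇒ 6 5 8 3 23 21 12 20 10 11 13 16 14
3<8: swap(2,3), lo=3 mid=4 ⇒ 6 5 3 8 23 21 12 20 10 11 13 16 14
23>8: swap(4,5), hi=4 ⇒ 6 5 3 8 21 23 12 20 10 11 13 16 14
21>8: swap(4,4), hi=3 ⇒ 6 5 3 8 21 23 12 20 10 11 13 16 14
done. lo=3 hi=3; arr=6 5 3 8 21 23 12 20 10 11 13 16 14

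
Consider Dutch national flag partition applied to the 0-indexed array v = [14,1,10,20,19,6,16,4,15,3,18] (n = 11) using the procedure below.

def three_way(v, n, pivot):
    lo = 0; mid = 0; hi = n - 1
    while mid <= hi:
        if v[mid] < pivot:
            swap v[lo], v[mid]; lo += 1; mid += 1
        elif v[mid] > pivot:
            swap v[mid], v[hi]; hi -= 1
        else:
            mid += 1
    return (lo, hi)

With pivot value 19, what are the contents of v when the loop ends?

[14,1,10,18,6,16,4,15,3,19,20]

pivot = 19; lo=0, mid=0, hi=10
v[mid]=14<19: swap v[0],v[0]; lo=1,mid=1 → [14,1,10,20,19,6,16,4,15,3,18]
v[mid]=1<19: swap v[1],v[1]; lo=2,mid=2 → [14,1,10,20,19,6,16,4,15,3,18]
v[mid]=10<19: swap v[2],v[2]; lo=3,mid=3 → [14,1,10,20,19,6,16,4,15,3,18]
v[mid]=20>19: swap v[3],v[10]; hi=9 → [14,1,10,18,19,6,16,4,15,3,20]
v[mid]=18<19: swap v[3],v[3]; lo=4,mid=4 → [14,1,10,18,19,6,16,4,15,3,20]
v[mid]=19=19: mid=5
v[mid]=6<19: swap v[4],v[5]; lo=5,mid=6 → [14,1,10,18,6,19,16,4,15,3,20]
v[mid]=16<19: swap v[5],v[6]; lo=6,mid=7 → [14,1,10,18,6,16,19,4,15,3,20]
v[mid]=4<19: swap v[6],v[7]; lo=7,mid=8 → [14,1,10,18,6,16,4,19,15,3,20]
v[mid]=15<19: swap v[7],v[8]; lo=8,mid=9 → [14,1,10,18,6,16,4,15,19,3,20]
v[mid]=3<19: swap v[8],v[9]; lo=9,mid=10 → [14,1,10,18,6,16,4,15,3,19,20]
end: lo=9, hi=9; v = [14,1,10,18,6,16,4,15,3,19,20]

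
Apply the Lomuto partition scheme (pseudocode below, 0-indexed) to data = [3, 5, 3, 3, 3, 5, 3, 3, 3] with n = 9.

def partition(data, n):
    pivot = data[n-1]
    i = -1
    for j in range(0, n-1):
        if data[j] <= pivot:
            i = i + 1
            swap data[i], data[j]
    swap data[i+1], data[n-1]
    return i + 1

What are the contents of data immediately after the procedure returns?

[3, 3, 3, 3, 3, 3, 3, 5, 5]

pivot = data[8] = 3; i = -1
j=0: data[0]=3 ≤ 3 → i=0, swap data[0],data[0] (no change) → [3, 5, 3, 3, 3, 5, 3, 3, 3]
j=1: data[1]=5 > 3 → no swap
j=2: data[2]=3 ≤ 3 → i=1, swap data[1],data[2] → [3, 3, 5, 3, 3, 5, 3, 3, 3]
j=3: data[3]=3 ≤ 3 → i=2, swap data[2],data[3] → [3, 3, 3, 5, 3, 5, 3, 3, 3]
j=4: data[4]=3 ≤ 3 → i=3, swap data[3],data[4] → [3, 3, 3, 3, 5, 5, 3, 3, 3]
j=5: data[5]=5 > 3 → no swap
j=6: data[6]=3 ≤ 3 → i=4, swap data[4],data[6] → [3, 3, 3, 3, 3, 5, 5, 3, 3]
j=7: data[7]=3 ≤ 3 → i=5, swap data[5],data[7] → [3, 3, 3, 3, 3, 3, 5, 5, 3]
final swap data[6],data[8] → [3, 3, 3, 3, 3, 3, 3, 5, 5]; return 6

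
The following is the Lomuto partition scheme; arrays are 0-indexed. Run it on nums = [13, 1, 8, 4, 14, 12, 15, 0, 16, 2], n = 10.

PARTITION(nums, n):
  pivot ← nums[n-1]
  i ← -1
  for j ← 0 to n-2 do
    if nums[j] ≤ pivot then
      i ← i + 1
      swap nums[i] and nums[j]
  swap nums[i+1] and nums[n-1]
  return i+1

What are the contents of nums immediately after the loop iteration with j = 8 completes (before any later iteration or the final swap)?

[1, 0, 8, 4, 14, 12, 15, 13, 16, 2]

pivot=2, i=-1
j=0: 13>2, skip
j=1: 1≤2, i=0, swap(0,1) ⇒ [1, 13, 8, 4, 14, 12, 15, 0, 16, 2]
j=2: 8>2, skip
j=3: 4>2, skip
j=4: 14>2, skip
j=5: 12>2, skip
j=6: 15>2, skip
j=7: 0≤2, i=1, swap(1,7) ⇒ [1, 0, 8, 4, 14, 12, 15, 13, 16, 2]
j=8: 16>2, skip
(after j=8) nums = [1, 0, 8, 4, 14, 12, 15, 13, 16, 2]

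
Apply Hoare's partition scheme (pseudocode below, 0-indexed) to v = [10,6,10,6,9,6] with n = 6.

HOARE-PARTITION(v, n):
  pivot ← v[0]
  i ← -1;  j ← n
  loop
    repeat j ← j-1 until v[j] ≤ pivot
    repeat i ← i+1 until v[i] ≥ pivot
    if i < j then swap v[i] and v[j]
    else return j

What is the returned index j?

pivot = v[0] = 10; i = -1, j = 6
j→5 (v[5]=6≤10), i→0 (v[0]=10≥10); i<j, swap → [6,6,10,6,9,10]
j→4 (v[4]=9≤10), i→2 (v[2]=10≥10); i<j, swap → [6,6,9,6,10,10]
j→3, i→4; i≥j, return j=3. v = [6,6,9,6,10,10]

3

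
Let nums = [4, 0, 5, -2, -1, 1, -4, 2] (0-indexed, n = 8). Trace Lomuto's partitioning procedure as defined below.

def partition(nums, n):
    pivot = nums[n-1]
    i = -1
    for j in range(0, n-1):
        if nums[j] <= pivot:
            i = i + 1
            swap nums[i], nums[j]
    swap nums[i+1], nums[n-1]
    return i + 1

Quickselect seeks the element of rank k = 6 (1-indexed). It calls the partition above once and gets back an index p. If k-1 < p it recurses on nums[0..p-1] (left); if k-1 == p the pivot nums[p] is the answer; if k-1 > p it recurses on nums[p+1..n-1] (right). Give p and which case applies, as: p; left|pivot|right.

pivot=2, i=-1
j=0: 4>2, skip
j=1: 0≤2, i=0, swap(0,1) ⇒ [0, 4, 5, -2, -1, 1, -4, 2]
j=2: 5>2, skip
j=3: -2≤2, i=1, swap(1,3) ⇒ [0, -2, 5, 4, -1, 1, -4, 2]
j=4: -1≤2, i=2, swap(2,4) ⇒ [0, -2, -1, 4, 5, 1, -4, 2]
j=5: 1≤2, i=3, swap(3,5) ⇒ [0, -2, -1, 1, 5, 4, -4, 2]
j=6: -4≤2, i=4, swap(4,6) ⇒ [0, -2, -1, 1, -4, 4, 5, 2]
swap(5,7) ⇒ [0, -2, -1, 1, -4, 2, 5, 4]; return 5
p = 5; k-1 = 5 == 5 ⇒ pivot

5; pivot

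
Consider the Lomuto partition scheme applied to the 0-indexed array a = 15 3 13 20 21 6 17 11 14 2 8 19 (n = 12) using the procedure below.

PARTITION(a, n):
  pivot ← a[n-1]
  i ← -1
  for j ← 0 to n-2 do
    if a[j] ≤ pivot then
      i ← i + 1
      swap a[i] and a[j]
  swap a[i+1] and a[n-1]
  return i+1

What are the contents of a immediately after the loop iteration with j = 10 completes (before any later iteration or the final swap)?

pivot=19, i=-1
j=0: 15≤19, i=0, swap(0,0) ⇒ 15 3 13 20 21 6 17 11 14 2 8 19
j=1: 3≤19, i=1, swap(1,1) ⇒ 15 3 13 20 21 6 17 11 14 2 8 19
j=2: 13≤19, i=2, swap(2,2) ⇒ 15 3 13 20 21 6 17 11 14 2 8 19
j=3: 20>19, skip
j=4: 21>19, skip
j=5: 6≤19, i=3, swap(3,5) ⇒ 15 3 13 6 21 20 17 11 14 2 8 19
j=6: 17≤19, i=4, swap(4,6) ⇒ 15 3 13 6 17 20 21 11 14 2 8 19
j=7: 11≤19, i=5, swap(5,7) ⇒ 15 3 13 6 17 11 21 20 14 2 8 19
j=8: 14≤19, i=6, swap(6,8) ⇒ 15 3 13 6 17 11 14 20 21 2 8 19
j=9: 2≤19, i=7, swap(7,9) ⇒ 15 3 13 6 17 11 14 2 21 20 8 19
j=10: 8≤19, i=8, swap(8,10) ⇒ 15 3 13 6 17 11 14 2 8 20 21 19
(after j=10) a = 15 3 13 6 17 11 14 2 8 20 21 19

15 3 13 6 17 11 14 2 8 20 21 19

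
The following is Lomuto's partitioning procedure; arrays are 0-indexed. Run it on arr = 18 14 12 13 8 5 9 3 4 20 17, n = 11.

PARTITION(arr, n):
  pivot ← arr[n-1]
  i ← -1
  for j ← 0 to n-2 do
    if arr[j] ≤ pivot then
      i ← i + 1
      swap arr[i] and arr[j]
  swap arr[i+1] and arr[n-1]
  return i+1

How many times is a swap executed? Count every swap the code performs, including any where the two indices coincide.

9

pivot=17, i=-1
j=0: 18>17, skip
j=1: 14≤17, i=0, swap(0,1) ⇒ 14 18 12 13 8 5 9 3 4 20 17
j=2: 12≤17, i=1, swap(1,2) ⇒ 14 12 18 13 8 5 9 3 4 20 17
j=3: 13≤17, i=2, swap(2,3) ⇒ 14 12 13 18 8 5 9 3 4 20 17
j=4: 8≤17, i=3, swap(3,4) ⇒ 14 12 13 8 18 5 9 3 4 20 17
j=5: 5≤17, i=4, swap(4,5) ⇒ 14 12 13 8 5 18 9 3 4 20 17
j=6: 9≤17, i=5, swap(5,6) ⇒ 14 12 13 8 5 9 18 3 4 20 17
j=7: 3≤17, i=6, swap(6,7) ⇒ 14 12 13 8 5 9 3 18 4 20 17
j=8: 4≤17, i=7, swap(7,8) ⇒ 14 12 13 8 5 9 3 4 18 20 17
j=9: 20>17, skip
swap(8,10) ⇒ 14 12 13 8 5 9 3 4 17 20 18; return 8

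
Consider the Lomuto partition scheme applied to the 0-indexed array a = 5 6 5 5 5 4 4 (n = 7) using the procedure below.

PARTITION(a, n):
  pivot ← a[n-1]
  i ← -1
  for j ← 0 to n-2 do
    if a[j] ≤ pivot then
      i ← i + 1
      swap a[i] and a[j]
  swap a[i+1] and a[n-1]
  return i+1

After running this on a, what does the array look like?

4 4 5 5 5 5 6

pivot=4, i=-1
j=0: 5>4, skip
j=1: 6>4, skip
j=2: 5>4, skip
j=3: 5>4, skip
j=4: 5>4, skip
j=5: 4≤4, i=0, swap(0,5) ⇒ 4 6 5 5 5 5 4
swap(1,6) ⇒ 4 4 5 5 5 5 6; return 1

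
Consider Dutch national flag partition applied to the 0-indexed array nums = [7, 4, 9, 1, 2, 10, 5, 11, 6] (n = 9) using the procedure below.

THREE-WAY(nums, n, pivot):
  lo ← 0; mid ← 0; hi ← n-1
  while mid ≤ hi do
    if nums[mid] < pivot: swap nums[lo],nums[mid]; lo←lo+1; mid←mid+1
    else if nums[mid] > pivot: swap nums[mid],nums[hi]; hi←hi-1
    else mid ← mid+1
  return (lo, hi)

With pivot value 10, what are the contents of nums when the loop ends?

[7, 4, 9, 1, 2, 5, 6, 10, 11]

pivot = 10; lo=0, mid=0, hi=8
nums[mid]=7<10: swap nums[0],nums[0]; lo=1,mid=1 → [7, 4, 9, 1, 2, 10, 5, 11, 6]
nums[mid]=4<10: swap nums[1],nums[1]; lo=2,mid=2 → [7, 4, 9, 1, 2, 10, 5, 11, 6]
nums[mid]=9<10: swap nums[2],nums[2]; lo=3,mid=3 → [7, 4, 9, 1, 2, 10, 5, 11, 6]
nums[mid]=1<10: swap nums[3],nums[3]; lo=4,mid=4 → [7, 4, 9, 1, 2, 10, 5, 11, 6]
nums[mid]=2<10: swap nums[4],nums[4]; lo=5,mid=5 → [7, 4, 9, 1, 2, 10, 5, 11, 6]
nums[mid]=10=10: mid=6
nums[mid]=5<10: swap nums[5],nums[6]; lo=6,mid=7 → [7, 4, 9, 1, 2, 5, 10, 11, 6]
nums[mid]=11>10: swap nums[7],nums[8]; hi=7 → [7, 4, 9, 1, 2, 5, 10, 6, 11]
nums[mid]=6<10: swap nums[6],nums[7]; lo=7,mid=8 → [7, 4, 9, 1, 2, 5, 6, 10, 11]
end: lo=7, hi=7; nums = [7, 4, 9, 1, 2, 5, 6, 10, 11]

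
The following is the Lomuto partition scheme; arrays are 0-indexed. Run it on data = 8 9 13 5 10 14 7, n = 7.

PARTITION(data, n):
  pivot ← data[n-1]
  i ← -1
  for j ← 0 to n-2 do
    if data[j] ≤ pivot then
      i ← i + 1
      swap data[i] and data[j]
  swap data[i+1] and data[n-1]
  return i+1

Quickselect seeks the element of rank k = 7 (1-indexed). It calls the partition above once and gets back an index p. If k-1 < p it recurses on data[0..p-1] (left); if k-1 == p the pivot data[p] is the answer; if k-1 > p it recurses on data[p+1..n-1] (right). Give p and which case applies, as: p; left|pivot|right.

1; right

pivot=7, i=-1
j=0: 8>7, skip
j=1: 9>7, skip
j=2: 13>7, skip
j=3: 5≤7, i=0, swap(0,3) ⇒ 5 9 13 8 10 14 7
j=4: 10>7, skip
j=5: 14>7, skip
swap(1,6) ⇒ 5 7 13 8 10 14 9; return 1
p = 1; k-1 = 6 > 1 ⇒ right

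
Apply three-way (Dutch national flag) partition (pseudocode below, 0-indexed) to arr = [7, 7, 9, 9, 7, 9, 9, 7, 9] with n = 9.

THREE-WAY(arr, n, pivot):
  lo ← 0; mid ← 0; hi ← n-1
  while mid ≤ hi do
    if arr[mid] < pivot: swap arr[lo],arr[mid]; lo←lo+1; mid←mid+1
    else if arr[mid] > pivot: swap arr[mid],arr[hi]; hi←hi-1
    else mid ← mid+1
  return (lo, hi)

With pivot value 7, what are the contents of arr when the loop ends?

[7, 7, 7, 7, 9, 9, 9, 9, 9]

lo=0 mid=0 hi=8
7=7: mid=1
7=7: mid=2
9>7: swap(2,8), hi=7 ⇒ [7, 7, 9, 9, 7, 9, 9, 7, 9]
9>7: swap(2,7), hi=6 ⇒ [7, 7, 7, 9, 7, 9, 9, 9, 9]
7=7: mid=3
9>7: swap(3,6), hi=5 ⇒ [7, 7, 7, 9, 7, 9, 9, 9, 9]
9>7: swap(3,5), hi=4 ⇒ [7, 7, 7, 9, 7, 9, 9, 9, 9]
9>7: swap(3,4), hi=3 ⇒ [7, 7, 7, 7, 9, 9, 9, 9, 9]
7=7: mid=4
done. lo=0 hi=3; arr=[7, 7, 7, 7, 9, 9, 9, 9, 9]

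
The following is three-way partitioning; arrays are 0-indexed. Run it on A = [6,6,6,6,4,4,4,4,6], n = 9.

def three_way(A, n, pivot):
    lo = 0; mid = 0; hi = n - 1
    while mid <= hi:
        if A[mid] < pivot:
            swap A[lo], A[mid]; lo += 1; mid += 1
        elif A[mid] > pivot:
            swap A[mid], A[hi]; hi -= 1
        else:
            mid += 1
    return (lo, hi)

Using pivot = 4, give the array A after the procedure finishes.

lo=0 mid=0 hi=8
6>4: swap(0,8), hi=7 ⇒ [6,6,6,6,4,4,4,4,6]
6>4: swap(0,7), hi=6 ⇒ [4,6,6,6,4,4,4,6,6]
4=4: mid=1
6>4: swap(1,6), hi=5 ⇒ [4,4,6,6,4,4,6,6,6]
4=4: mid=2
6>4: swap(2,5), hi=4 ⇒ [4,4,4,6,4,6,6,6,6]
4=4: mid=3
6>4: swap(3,4), hi=3 ⇒ [4,4,4,4,6,6,6,6,6]
4=4: mid=4
done. lo=0 hi=3; A=[4,4,4,4,6,6,6,6,6]

[4,4,4,4,6,6,6,6,6]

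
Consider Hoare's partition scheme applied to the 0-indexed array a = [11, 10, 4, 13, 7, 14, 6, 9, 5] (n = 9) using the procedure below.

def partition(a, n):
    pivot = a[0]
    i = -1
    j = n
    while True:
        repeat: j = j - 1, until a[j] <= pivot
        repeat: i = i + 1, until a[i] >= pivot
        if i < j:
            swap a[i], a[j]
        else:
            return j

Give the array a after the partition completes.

pivot = a[0] = 11; i = -1, j = 9
j→8 (a[8]=5≤11), i→0 (a[0]=11≥11); i<j, swap → [5, 10, 4, 13, 7, 14, 6, 9, 11]
j→7 (a[7]=9≤11), i→3 (a[3]=13≥11); i<j, swap → [5, 10, 4, 9, 7, 14, 6, 13, 11]
j→6 (a[6]=6≤11), i→5 (a[5]=14≥11); i<j, swap → [5, 10, 4, 9, 7, 6, 14, 13, 11]
j→5, i→6; i≥j, return j=5. a = [5, 10, 4, 9, 7, 6, 14, 13, 11]

[5, 10, 4, 9, 7, 6, 14, 13, 11]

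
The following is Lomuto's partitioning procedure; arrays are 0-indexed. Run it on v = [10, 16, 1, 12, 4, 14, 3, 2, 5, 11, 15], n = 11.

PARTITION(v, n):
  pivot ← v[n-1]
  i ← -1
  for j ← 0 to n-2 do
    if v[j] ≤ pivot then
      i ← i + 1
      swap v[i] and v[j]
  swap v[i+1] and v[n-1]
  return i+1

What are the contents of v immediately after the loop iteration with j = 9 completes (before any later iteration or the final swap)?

[10, 1, 12, 4, 14, 3, 2, 5, 11, 16, 15]

pivot=15, i=-1
j=0: 10≤15, i=0, swap(0,0) ⇒ [10, 16, 1, 12, 4, 14, 3, 2, 5, 11, 15]
j=1: 16>15, skip
j=2: 1≤15, i=1, swap(1,2) ⇒ [10, 1, 16, 12, 4, 14, 3, 2, 5, 11, 15]
j=3: 12≤15, i=2, swap(2,3) ⇒ [10, 1, 12, 16, 4, 14, 3, 2, 5, 11, 15]
j=4: 4≤15, i=3, swap(3,4) ⇒ [10, 1, 12, 4, 16, 14, 3, 2, 5, 11, 15]
j=5: 14≤15, i=4, swap(4,5) ⇒ [10, 1, 12, 4, 14, 16, 3, 2, 5, 11, 15]
j=6: 3≤15, i=5, swap(5,6) ⇒ [10, 1, 12, 4, 14, 3, 16, 2, 5, 11, 15]
j=7: 2≤15, i=6, swap(6,7) ⇒ [10, 1, 12, 4, 14, 3, 2, 16, 5, 11, 15]
j=8: 5≤15, i=7, swap(7,8) ⇒ [10, 1, 12, 4, 14, 3, 2, 5, 16, 11, 15]
j=9: 11≤15, i=8, swap(8,9) ⇒ [10, 1, 12, 4, 14, 3, 2, 5, 11, 16, 15]
(after j=9) v = [10, 1, 12, 4, 14, 3, 2, 5, 11, 16, 15]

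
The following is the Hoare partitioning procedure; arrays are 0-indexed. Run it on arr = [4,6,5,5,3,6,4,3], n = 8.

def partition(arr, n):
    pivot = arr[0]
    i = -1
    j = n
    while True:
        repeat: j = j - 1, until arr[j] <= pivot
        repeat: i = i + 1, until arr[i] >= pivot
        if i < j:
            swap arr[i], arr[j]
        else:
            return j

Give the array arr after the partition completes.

[3,4,3,5,5,6,6,4]

pivot=4
j stops at 7 (3), i stops at 0 (4); swap ⇒ [3,6,5,5,3,6,4,4]
j stops at 6 (4), i stops at 1 (6); swap ⇒ [3,4,5,5,3,6,6,4]
j stops at 4 (3), i stops at 2 (5); swap ⇒ [3,4,3,5,5,6,6,4]
j stops at 2, i stops at 3; i≥j ⇒ return 2. arr=[3,4,3,5,5,6,6,4]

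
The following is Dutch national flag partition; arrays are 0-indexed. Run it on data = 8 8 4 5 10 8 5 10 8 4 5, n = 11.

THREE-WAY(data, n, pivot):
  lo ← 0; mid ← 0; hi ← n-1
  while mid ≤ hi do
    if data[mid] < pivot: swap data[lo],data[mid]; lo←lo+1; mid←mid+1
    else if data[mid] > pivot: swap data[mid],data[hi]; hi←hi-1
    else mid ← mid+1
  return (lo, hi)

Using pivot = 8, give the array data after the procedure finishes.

4 5 5 5 4 8 8 8 8 10 10

pivot = 8; lo=0, mid=0, hi=10
data[mid]=8=8: mid=1
data[mid]=8=8: mid=2
data[mid]=4<8: swap data[0],data[2]; lo=1,mid=3 → 4 8 8 5 10 8 5 10 8 4 5
data[mid]=5<8: swap data[1],data[3]; lo=2,mid=4 → 4 5 8 8 10 8 5 10 8 4 5
data[mid]=10>8: swap data[4],data[10]; hi=9 → 4 5 8 8 5 8 5 10 8 4 10
data[mid]=5<8: swap data[2],data[4]; lo=3,mid=5 → 4 5 5 8 8 8 5 10 8 4 10
data[mid]=8=8: mid=6
data[mid]=5<8: swap data[3],data[6]; lo=4,mid=7 → 4 5 5 5 8 8 8 10 8 4 10
data[mid]=10>8: swap data[7],data[9]; hi=8 → 4 5 5 5 8 8 8 4 8 10 10
data[mid]=4<8: swap data[4],data[7]; lo=5,mid=8 → 4 5 5 5 4 8 8 8 8 10 10
data[mid]=8=8: mid=9
end: lo=5, hi=8; data = 4 5 5 5 4 8 8 8 8 10 10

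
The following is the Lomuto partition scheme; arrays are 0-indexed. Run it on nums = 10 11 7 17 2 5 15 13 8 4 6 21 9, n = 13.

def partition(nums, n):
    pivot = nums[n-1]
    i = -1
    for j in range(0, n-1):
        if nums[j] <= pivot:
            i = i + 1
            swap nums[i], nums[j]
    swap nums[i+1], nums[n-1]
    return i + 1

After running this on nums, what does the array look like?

pivot = nums[12] = 9; i = -1
j=0: nums[0]=10 > 9 → no swap
j=1: nums[1]=11 > 9 → no swap
j=2: nums[2]=7 ≤ 9 → i=0, swap nums[0],nums[2] → 7 11 10 17 2 5 15 13 8 4 6 21 9
j=3: nums[3]=17 > 9 → no swap
j=4: nums[4]=2 ≤ 9 → i=1, swap nums[1],nums[4] → 7 2 10 17 11 5 15 13 8 4 6 21 9
j=5: nums[5]=5 ≤ 9 → i=2, swap nums[2],nums[5] → 7 2 5 17 11 10 15 13 8 4 6 21 9
j=6: nums[6]=15 > 9 → no swap
j=7: nums[7]=13 > 9 → no swap
j=8: nums[8]=8 ≤ 9 → i=3, swap nums[3],nums[8] → 7 2 5 8 11 10 15 13 17 4 6 21 9
j=9: nums[9]=4 ≤ 9 → i=4, swap nums[4],nums[9] → 7 2 5 8 4 10 15 13 17 11 6 21 9
j=10: nums[10]=6 ≤ 9 → i=5, swap nums[5],nums[10] → 7 2 5 8 4 6 15 13 17 11 10 21 9
j=11: nums[11]=21 > 9 → no swap
final swap nums[6],nums[12] → 7 2 5 8 4 6 9 13 17 11 10 21 15; return 6

7 2 5 8 4 6 9 13 17 11 10 21 15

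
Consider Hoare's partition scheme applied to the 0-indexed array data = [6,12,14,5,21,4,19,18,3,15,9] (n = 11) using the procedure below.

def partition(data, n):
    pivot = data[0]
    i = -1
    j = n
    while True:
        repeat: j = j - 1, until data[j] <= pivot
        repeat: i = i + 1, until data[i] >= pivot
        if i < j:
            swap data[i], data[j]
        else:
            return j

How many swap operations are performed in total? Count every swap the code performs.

pivot = data[0] = 6; i = -1, j = 11
j→8 (data[8]=3≤6), i→0 (data[0]=6≥6); i<j, swap → [3,12,14,5,21,4,19,18,6,15,9]
j→5 (data[5]=4≤6), i→1 (data[1]=12≥6); i<j, swap → [3,4,14,5,21,12,19,18,6,15,9]
j→3 (data[3]=5≤6), i→2 (data[2]=14≥6); i<j, swap → [3,4,5,14,21,12,19,18,6,15,9]
j→2, i→3; i≥j, return j=2. data = [3,4,5,14,21,12,19,18,6,15,9]

3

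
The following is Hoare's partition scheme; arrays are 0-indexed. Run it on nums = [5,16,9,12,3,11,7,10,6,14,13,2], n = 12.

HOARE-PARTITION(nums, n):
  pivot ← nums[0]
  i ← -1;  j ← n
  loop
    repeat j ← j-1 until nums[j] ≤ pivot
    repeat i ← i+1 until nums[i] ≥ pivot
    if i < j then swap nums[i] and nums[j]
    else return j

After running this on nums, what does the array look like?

[2,3,9,12,16,11,7,10,6,14,13,5]

pivot=5
j stops at 11 (2), i stops at 0 (5); swap ⇒ [2,16,9,12,3,11,7,10,6,14,13,5]
j stops at 4 (3), i stops at 1 (16); swap ⇒ [2,3,9,12,16,11,7,10,6,14,13,5]
j stops at 1, i stops at 2; i≥j ⇒ return 1. nums=[2,3,9,12,16,11,7,10,6,14,13,5]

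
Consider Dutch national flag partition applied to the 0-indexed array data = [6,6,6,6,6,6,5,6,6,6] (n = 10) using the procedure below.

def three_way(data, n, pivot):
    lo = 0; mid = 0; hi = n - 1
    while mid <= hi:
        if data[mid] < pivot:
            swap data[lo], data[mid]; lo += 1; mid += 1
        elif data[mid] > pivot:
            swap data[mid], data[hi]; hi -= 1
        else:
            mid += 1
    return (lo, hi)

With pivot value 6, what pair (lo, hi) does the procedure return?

(1, 9)

pivot = 6; lo=0, mid=0, hi=9
data[mid]=6=6: mid=1
data[mid]=6=6: mid=2
data[mid]=6=6: mid=3
data[mid]=6=6: mid=4
data[mid]=6=6: mid=5
data[mid]=6=6: mid=6
data[mid]=5<6: swap data[0],data[6]; lo=1,mid=7 → [5,6,6,6,6,6,6,6,6,6]
data[mid]=6=6: mid=8
data[mid]=6=6: mid=9
data[mid]=6=6: mid=10
end: lo=1, hi=9; data = [5,6,6,6,6,6,6,6,6,6]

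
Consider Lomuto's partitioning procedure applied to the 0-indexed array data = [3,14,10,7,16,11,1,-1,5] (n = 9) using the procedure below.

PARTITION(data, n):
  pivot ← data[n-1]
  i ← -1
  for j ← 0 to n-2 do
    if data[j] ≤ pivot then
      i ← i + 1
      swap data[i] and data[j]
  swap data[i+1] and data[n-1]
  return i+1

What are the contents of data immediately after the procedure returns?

pivot=5, i=-1
j=0: 3≤5, i=0, swap(0,0) ⇒ [3,14,10,7,16,11,1,-1,5]
j=1: 14>5, skip
j=2: 10>5, skip
j=3: 7>5, skip
j=4: 16>5, skip
j=5: 11>5, skip
j=6: 1≤5, i=1, swap(1,6) ⇒ [3,1,10,7,16,11,14,-1,5]
j=7: -1≤5, i=2, swap(2,7) ⇒ [3,1,-1,7,16,11,14,10,5]
swap(3,8) ⇒ [3,1,-1,5,16,11,14,10,7]; return 3

[3,1,-1,5,16,11,14,10,7]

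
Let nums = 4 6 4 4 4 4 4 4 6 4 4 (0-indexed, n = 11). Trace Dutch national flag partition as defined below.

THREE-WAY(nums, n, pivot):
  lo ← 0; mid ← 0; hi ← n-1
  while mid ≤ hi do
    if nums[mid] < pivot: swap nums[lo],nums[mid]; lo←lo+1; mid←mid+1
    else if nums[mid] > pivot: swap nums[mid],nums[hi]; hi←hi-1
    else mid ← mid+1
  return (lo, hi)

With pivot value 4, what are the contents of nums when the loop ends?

pivot = 4; lo=0, mid=0, hi=10
nums[mid]=4=4: mid=1
nums[mid]=6>4: swap nums[1],nums[10]; hi=9 → 4 4 4 4 4 4 4 4 6 4 6
nums[mid]=4=4: mid=2
nums[mid]=4=4: mid=3
nums[mid]=4=4: mid=4
nums[mid]=4=4: mid=5
nums[mid]=4=4: mid=6
nums[mid]=4=4: mid=7
nums[mid]=4=4: mid=8
nums[mid]=6>4: swap nums[8],nums[9]; hi=8 → 4 4 4 4 4 4 4 4 4 6 6
nums[mid]=4=4: mid=9
end: lo=0, hi=8; nums = 4 4 4 4 4 4 4 4 4 6 6

4 4 4 4 4 4 4 4 4 6 6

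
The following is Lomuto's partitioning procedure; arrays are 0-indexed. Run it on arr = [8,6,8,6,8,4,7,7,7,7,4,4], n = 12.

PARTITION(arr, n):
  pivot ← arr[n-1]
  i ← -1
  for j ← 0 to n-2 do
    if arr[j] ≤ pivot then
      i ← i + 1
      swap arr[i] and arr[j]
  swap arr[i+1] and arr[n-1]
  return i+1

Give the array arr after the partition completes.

[4,4,4,6,8,8,7,7,7,7,6,8]

pivot=4, i=-1
j=0: 8>4, skip
j=1: 6>4, skip
j=2: 8>4, skip
j=3: 6>4, skip
j=4: 8>4, skip
j=5: 4≤4, i=0, swap(0,5) ⇒ [4,6,8,6,8,8,7,7,7,7,4,4]
j=6: 7>4, skip
j=7: 7>4, skip
j=8: 7>4, skip
j=9: 7>4, skip
j=10: 4≤4, i=1, swap(1,10) ⇒ [4,4,8,6,8,8,7,7,7,7,6,4]
swap(2,11) ⇒ [4,4,4,6,8,8,7,7,7,7,6,8]; return 2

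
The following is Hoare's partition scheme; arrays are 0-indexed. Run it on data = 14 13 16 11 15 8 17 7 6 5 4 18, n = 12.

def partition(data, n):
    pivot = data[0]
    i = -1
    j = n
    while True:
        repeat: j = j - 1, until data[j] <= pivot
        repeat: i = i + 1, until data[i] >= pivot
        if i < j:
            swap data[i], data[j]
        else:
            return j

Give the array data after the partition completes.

pivot = data[0] = 14; i = -1, j = 12
j→10 (data[10]=4≤14), i→0 (data[0]=14≥14); i<j, swap → 4 13 16 11 15 8 17 7 6 5 14 18
j→9 (data[9]=5≤14), i→2 (data[2]=16≥14); i<j, swap → 4 13 5 11 15 8 17 7 6 16 14 18
j→8 (data[8]=6≤14), i→4 (data[4]=15≥14); i<j, swap → 4 13 5 11 6 8 17 7 15 16 14 18
j→7 (data[7]=7≤14), i→6 (data[6]=17≥14); i<j, swap → 4 13 5 11 6 8 7 17 15 16 14 18
j→6, i→7; i≥j, return j=6. data = 4 13 5 11 6 8 7 17 15 16 14 18

4 13 5 11 6 8 7 17 15 16 14 18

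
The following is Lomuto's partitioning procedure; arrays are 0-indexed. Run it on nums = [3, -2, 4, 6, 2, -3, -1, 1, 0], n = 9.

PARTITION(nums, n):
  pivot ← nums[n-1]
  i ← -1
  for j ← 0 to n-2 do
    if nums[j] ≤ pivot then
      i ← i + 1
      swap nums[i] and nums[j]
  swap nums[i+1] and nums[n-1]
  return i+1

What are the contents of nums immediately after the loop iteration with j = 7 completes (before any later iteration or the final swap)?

[-2, -3, -1, 6, 2, 3, 4, 1, 0]

pivot = nums[8] = 0; i = -1
j=0: nums[0]=3 > 0 → no swap
j=1: nums[1]=-2 ≤ 0 → i=0, swap nums[0],nums[1] → [-2, 3, 4, 6, 2, -3, -1, 1, 0]
j=2: nums[2]=4 > 0 → no swap
j=3: nums[3]=6 > 0 → no swap
j=4: nums[4]=2 > 0 → no swap
j=5: nums[5]=-3 ≤ 0 → i=1, swap nums[1],nums[5] → [-2, -3, 4, 6, 2, 3, -1, 1, 0]
j=6: nums[6]=-1 ≤ 0 → i=2, swap nums[2],nums[6] → [-2, -3, -1, 6, 2, 3, 4, 1, 0]
j=7: nums[7]=1 > 0 → no swap
(after j=7) nums = [-2, -3, -1, 6, 2, 3, 4, 1, 0]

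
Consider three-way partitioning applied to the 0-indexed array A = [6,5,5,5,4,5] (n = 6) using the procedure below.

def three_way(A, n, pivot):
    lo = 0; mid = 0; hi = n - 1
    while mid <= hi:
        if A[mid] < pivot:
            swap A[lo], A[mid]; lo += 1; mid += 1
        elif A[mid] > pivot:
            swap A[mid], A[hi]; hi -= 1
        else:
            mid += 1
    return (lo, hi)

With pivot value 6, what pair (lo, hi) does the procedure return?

pivot = 6; lo=0, mid=0, hi=5
A[mid]=6=6: mid=1
A[mid]=5<6: swap A[0],A[1]; lo=1,mid=2 → [5,6,5,5,4,5]
A[mid]=5<6: swap A[1],A[2]; lo=2,mid=3 → [5,5,6,5,4,5]
A[mid]=5<6: swap A[2],A[3]; lo=3,mid=4 → [5,5,5,6,4,5]
A[mid]=4<6: swap A[3],A[4]; lo=4,mid=5 → [5,5,5,4,6,5]
A[mid]=5<6: swap A[4],A[5]; lo=5,mid=6 → [5,5,5,4,5,6]
end: lo=5, hi=5; A = [5,5,5,4,5,6]

(5, 5)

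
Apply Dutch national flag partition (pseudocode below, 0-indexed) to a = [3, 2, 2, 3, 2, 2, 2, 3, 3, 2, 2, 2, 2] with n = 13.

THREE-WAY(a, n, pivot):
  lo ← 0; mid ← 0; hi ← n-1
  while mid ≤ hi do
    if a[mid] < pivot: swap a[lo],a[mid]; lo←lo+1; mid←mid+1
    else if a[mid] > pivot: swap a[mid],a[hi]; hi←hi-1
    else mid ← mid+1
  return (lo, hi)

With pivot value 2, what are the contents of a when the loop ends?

[2, 2, 2, 2, 2, 2, 2, 2, 2, 3, 3, 3, 3]

lo=0 mid=0 hi=12
3>2: swap(0,12), hi=11 ⇒ [2, 2, 2, 3, 2, 2, 2, 3, 3, 2, 2, 2, 3]
2=2: mid=1
2=2: mid=2
2=2: mid=3
3>2: swap(3,11), hi=10 ⇒ [2, 2, 2, 2, 2, 2, 2, 3, 3, 2, 2, 3, 3]
2=2: mid=4
2=2: mid=5
2=2: mid=6
2=2: mid=7
3>2: swap(7,10), hi=9 ⇒ [2, 2, 2, 2, 2, 2, 2, 2, 3, 2, 3, 3, 3]
2=2: mid=8
3>2: swap(8,9), hi=8 ⇒ [2, 2, 2, 2, 2, 2, 2, 2, 2, 3, 3, 3, 3]
2=2: mid=9
done. lo=0 hi=8; a=[2, 2, 2, 2, 2, 2, 2, 2, 2, 3, 3, 3, 3]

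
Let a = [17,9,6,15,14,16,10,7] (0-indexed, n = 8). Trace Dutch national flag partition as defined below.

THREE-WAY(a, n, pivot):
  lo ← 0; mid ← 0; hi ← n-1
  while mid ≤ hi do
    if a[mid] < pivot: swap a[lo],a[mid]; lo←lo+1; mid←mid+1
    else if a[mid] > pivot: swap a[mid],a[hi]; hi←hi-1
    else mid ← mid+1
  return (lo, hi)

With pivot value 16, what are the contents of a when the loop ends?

[7,9,6,15,14,10,16,17]

lo=0 mid=0 hi=7
17>16: swap(0,7), hi=6 ⇒ [7,9,6,15,14,16,10,17]
7<16: swap(0,0), lo=1 mid=1 ⇒ [7,9,6,15,14,16,10,17]
9<16: swap(1,1), lo=2 mid=2 ⇒ [7,9,6,15,14,16,10,17]
6<16: swap(2,2), lo=3 mid=3 ⇒ [7,9,6,15,14,16,10,17]
15<16: swap(3,3), lo=4 mid=4 ⇒ [7,9,6,15,14,16,10,17]
14<16: swap(4,4), lo=5 mid=5 ⇒ [7,9,6,15,14,16,10,17]
16=16: mid=6
10<16: swap(5,6), lo=6 mid=7 ⇒ [7,9,6,15,14,10,16,17]
done. lo=6 hi=6; a=[7,9,6,15,14,10,16,17]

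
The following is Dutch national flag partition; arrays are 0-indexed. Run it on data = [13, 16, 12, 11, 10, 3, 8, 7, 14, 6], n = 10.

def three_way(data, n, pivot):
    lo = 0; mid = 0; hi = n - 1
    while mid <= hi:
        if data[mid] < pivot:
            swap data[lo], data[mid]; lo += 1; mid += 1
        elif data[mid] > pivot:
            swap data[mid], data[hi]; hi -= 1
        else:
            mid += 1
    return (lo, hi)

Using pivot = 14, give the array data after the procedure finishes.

lo=0 mid=0 hi=9
13<14: swap(0,0), lo=1 mid=1 ⇒ [13, 16, 12, 11, 10, 3, 8, 7, 14, 6]
16>14: swap(1,9), hi=8 ⇒ [13, 6, 12, 11, 10, 3, 8, 7, 14, 16]
6<14: swap(1,1), lo=2 mid=2 ⇒ [13, 6, 12, 11, 10, 3, 8, 7, 14, 16]
12<14: swap(2,2), lo=3 mid=3 ⇒ [13, 6, 12, 11, 10, 3, 8, 7, 14, 16]
11<14: swap(3,3), lo=4 mid=4 ⇒ [13, 6, 12, 11, 10, 3, 8, 7, 14, 16]
10<14: swap(4,4), lo=5 mid=5 ⇒ [13, 6, 12, 11, 10, 3, 8, 7, 14, 16]
3<14: swap(5,5), lo=6 mid=6 ⇒ [13, 6, 12, 11, 10, 3, 8, 7, 14, 16]
8<14: swap(6,6), lo=7 mid=7 ⇒ [13, 6, 12, 11, 10, 3, 8, 7, 14, 16]
7<14: swap(7,7), lo=8 mid=8 ⇒ [13, 6, 12, 11, 10, 3, 8, 7, 14, 16]
14=14: mid=9
done. lo=8 hi=8; data=[13, 6, 12, 11, 10, 3, 8, 7, 14, 16]

[13, 6, 12, 11, 10, 3, 8, 7, 14, 16]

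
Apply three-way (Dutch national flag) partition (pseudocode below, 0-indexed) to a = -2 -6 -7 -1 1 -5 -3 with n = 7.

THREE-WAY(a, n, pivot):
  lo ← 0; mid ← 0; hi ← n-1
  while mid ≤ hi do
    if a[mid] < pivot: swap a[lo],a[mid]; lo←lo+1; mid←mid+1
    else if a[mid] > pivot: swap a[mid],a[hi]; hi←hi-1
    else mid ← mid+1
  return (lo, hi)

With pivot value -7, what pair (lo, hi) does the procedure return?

(0, 0)

pivot = -7; lo=0, mid=0, hi=6
a[mid]=-2>-7: swap a[0],a[6]; hi=5 → -3 -6 -7 -1 1 -5 -2
a[mid]=-3>-7: swap a[0],a[5]; hi=4 → -5 -6 -7 -1 1 -3 -2
a[mid]=-5>-7: swap a[0],a[4]; hi=3 → 1 -6 -7 -1 -5 -3 -2
a[mid]=1>-7: swap a[0],a[3]; hi=2 → -1 -6 -7 1 -5 -3 -2
a[mid]=-1>-7: swap a[0],a[2]; hi=1 → -7 -6 -1 1 -5 -3 -2
a[mid]=-7=-7: mid=1
a[mid]=-6>-7: swap a[1],a[1]; hi=0 → -7 -6 -1 1 -5 -3 -2
end: lo=0, hi=0; a = -7 -6 -1 1 -5 -3 -2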